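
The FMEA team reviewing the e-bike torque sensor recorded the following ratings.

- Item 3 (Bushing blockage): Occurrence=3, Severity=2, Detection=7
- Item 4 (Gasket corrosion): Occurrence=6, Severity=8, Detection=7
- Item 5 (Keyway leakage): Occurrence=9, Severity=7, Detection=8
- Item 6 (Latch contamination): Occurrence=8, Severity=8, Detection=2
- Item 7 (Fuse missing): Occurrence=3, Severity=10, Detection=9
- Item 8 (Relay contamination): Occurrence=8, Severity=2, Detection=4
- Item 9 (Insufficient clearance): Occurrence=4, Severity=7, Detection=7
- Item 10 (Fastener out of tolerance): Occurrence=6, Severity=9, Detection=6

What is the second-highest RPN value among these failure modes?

336

RPN = Severity × Occurrence × Detection:
  Item 3: 2 × 3 × 7 = 42
  Item 4: 8 × 6 × 7 = 336
  Item 5: 7 × 9 × 8 = 504
  Item 6: 8 × 8 × 2 = 128
  Item 7: 10 × 3 × 9 = 270
  Item 8: 2 × 8 × 4 = 64
  Item 9: 7 × 4 × 7 = 196
  Item 10: 9 × 6 × 6 = 324
Sorted descending: 504, 336, 324, 270, 196, 128, 64, 42.
The second-highest RPN is 336 (Item 4).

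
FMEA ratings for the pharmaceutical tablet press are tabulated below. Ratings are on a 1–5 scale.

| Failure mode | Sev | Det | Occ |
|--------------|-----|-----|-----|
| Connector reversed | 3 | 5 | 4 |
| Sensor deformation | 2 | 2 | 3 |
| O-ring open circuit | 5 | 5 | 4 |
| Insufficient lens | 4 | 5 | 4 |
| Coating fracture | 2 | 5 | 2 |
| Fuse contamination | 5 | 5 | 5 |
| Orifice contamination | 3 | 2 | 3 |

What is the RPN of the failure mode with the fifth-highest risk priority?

RPN = Severity × Occurrence × Detection:
  Connector reversed: 3 × 4 × 5 = 60
  Sensor deformation: 2 × 3 × 2 = 12
  O-ring open circuit: 5 × 4 × 5 = 100
  Insufficient lens: 4 × 4 × 5 = 80
  Coating fracture: 2 × 2 × 5 = 20
  Fuse contamination: 5 × 5 × 5 = 125
  Orifice contamination: 3 × 3 × 2 = 18
Sorted descending: 125, 100, 80, 60, 20, 18, 12.
The fifth-highest RPN is 20 (Coating fracture).

20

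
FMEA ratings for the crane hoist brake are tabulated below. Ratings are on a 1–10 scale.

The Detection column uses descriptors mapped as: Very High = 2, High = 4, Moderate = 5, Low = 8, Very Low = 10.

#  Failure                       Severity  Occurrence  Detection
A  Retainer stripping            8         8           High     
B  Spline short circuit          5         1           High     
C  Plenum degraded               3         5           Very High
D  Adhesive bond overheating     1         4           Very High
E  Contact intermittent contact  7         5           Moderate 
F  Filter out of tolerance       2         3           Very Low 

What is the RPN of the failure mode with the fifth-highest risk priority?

20

RPN = Severity × Occurrence × Detection:
  A: 8 × 8 × 4 = 256
  B: 5 × 1 × 4 = 20
  C: 3 × 5 × 2 = 30
  D: 1 × 4 × 2 = 8
  E: 7 × 5 × 5 = 175
  F: 2 × 3 × 10 = 60
Sorted descending: 256, 175, 60, 30, 20, 8.
The fifth-highest RPN is 20 (B).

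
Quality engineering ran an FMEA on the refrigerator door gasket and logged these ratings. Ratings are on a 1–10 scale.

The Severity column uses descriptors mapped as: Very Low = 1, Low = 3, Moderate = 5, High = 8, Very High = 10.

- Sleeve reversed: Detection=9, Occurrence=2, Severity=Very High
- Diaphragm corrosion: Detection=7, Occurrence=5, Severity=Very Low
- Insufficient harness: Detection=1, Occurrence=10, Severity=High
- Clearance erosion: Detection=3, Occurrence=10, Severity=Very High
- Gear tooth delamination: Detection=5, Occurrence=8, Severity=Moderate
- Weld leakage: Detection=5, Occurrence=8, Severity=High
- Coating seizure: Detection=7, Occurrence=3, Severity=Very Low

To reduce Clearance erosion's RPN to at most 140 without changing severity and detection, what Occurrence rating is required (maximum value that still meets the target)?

Clearance erosion: S=10, O=10, D=3 → current RPN = 300.
Fixed product = 30. Need 30 × O ≤ 140, so O ≤ 140/30 = 4.67.
Maximum integer Occurrence rating = 4 (gives RPN 120; O=5 would give 150 > 140).

4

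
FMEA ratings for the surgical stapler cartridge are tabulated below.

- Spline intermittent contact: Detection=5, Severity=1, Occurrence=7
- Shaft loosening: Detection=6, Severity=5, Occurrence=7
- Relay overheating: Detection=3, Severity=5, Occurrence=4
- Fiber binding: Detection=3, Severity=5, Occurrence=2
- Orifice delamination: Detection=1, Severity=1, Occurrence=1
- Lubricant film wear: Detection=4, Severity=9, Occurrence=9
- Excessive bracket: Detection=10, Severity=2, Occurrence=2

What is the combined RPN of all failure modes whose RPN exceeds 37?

634

RPN = Severity × Occurrence × Detection:
  Spline intermittent contact: 1 × 7 × 5 = 35
  Shaft loosening: 5 × 7 × 6 = 210
  Relay overheating: 5 × 4 × 3 = 60
  Fiber binding: 5 × 2 × 3 = 30
  Orifice delamination: 1 × 1 × 1 = 1
  Lubricant film wear: 9 × 9 × 4 = 324
  Excessive bracket: 2 × 2 × 10 = 40
RPN > 37: Shaft loosening (210), Relay overheating (60), Lubricant film wear (324), Excessive bracket (40).
Sum: 210 + 60 + 324 + 40 = 634.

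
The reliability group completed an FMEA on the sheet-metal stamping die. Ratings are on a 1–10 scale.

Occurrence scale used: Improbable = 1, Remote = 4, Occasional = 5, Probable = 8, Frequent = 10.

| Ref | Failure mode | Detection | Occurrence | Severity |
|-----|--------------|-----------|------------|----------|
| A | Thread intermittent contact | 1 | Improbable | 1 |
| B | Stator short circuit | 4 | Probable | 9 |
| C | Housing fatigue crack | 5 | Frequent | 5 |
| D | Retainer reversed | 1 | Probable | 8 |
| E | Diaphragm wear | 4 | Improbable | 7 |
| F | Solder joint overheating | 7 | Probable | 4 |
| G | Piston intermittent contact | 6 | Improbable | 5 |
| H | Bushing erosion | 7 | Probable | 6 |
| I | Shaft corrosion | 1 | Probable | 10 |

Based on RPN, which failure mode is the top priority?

RPN = Severity × Occurrence × Detection:
  A: 1 × 1 × 1 = 1
  B: 9 × 8 × 4 = 288
  C: 5 × 10 × 5 = 250
  D: 8 × 8 × 1 = 64
  E: 7 × 1 × 4 = 28
  F: 4 × 8 × 7 = 224
  G: 5 × 1 × 6 = 30
  H: 6 × 8 × 7 = 336
  I: 10 × 8 × 1 = 80
Highest RPN is 336 → H.

H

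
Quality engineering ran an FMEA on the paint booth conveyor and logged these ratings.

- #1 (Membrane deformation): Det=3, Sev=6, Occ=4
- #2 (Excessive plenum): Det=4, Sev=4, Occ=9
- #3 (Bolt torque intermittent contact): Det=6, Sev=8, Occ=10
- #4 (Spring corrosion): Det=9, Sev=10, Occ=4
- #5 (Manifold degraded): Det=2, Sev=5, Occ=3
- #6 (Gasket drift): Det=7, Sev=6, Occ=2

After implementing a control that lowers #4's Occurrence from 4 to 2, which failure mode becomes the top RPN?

RPN = Severity × Occurrence × Detection:
  #1: 6 × 4 × 3 = 72
  #2: 4 × 9 × 4 = 144
  #3: 8 × 10 × 6 = 480
  #4: 10 × 4 × 9 = 360
  #5: 5 × 3 × 2 = 30
  #6: 6 × 2 × 7 = 84
After action: #4 → 10 × 2 × 9 = 180.
Revised RPNs: #3=480, #4=180, #2=144, #6=84, #1=72, #5=30.
Highest is now #3 (480).

#3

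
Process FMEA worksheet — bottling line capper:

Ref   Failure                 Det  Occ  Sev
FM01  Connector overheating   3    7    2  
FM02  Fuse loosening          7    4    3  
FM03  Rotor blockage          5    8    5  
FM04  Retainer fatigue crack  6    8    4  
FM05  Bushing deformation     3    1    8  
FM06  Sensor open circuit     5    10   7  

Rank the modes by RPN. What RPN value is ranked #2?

RPN = Severity × Occurrence × Detection:
  FM01: 2 × 7 × 3 = 42
  FM02: 3 × 4 × 7 = 84
  FM03: 5 × 8 × 5 = 200
  FM04: 4 × 8 × 6 = 192
  FM05: 8 × 1 × 3 = 24
  FM06: 7 × 10 × 5 = 350
Sorted descending: 350, 200, 192, 84, 42, 24.
The second-highest RPN is 200 (FM03).

200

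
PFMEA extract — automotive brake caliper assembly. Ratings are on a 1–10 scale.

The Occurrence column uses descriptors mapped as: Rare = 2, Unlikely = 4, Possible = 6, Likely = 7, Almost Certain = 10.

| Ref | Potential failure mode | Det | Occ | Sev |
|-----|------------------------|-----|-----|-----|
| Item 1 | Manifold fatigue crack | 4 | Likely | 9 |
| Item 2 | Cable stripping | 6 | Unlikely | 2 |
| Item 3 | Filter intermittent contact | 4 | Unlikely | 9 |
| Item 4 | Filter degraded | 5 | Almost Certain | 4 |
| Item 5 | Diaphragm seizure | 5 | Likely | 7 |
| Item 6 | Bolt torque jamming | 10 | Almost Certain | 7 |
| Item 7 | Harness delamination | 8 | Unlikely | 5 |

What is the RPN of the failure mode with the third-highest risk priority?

245

RPN = Severity × Occurrence × Detection:
  Item 1: 9 × 7 × 4 = 252
  Item 2: 2 × 4 × 6 = 48
  Item 3: 9 × 4 × 4 = 144
  Item 4: 4 × 10 × 5 = 200
  Item 5: 7 × 7 × 5 = 245
  Item 6: 7 × 10 × 10 = 700
  Item 7: 5 × 4 × 8 = 160
Sorted descending: 700, 252, 245, 200, 160, 144, 48.
The third-highest RPN is 245 (Item 5).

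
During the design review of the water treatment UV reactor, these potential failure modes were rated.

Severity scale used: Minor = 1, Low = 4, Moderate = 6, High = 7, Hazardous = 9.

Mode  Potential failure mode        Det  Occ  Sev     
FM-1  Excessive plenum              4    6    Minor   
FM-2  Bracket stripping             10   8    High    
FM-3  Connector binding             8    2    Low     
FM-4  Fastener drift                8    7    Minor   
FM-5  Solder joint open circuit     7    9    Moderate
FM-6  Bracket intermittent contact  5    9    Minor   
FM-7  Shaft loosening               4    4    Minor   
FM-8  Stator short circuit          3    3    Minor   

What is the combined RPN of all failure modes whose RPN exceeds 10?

RPN = Severity × Occurrence × Detection:
  FM-1: 1 × 6 × 4 = 24
  FM-2: 7 × 8 × 10 = 560
  FM-3: 4 × 2 × 8 = 64
  FM-4: 1 × 7 × 8 = 56
  FM-5: 6 × 9 × 7 = 378
  FM-6: 1 × 9 × 5 = 45
  FM-7: 1 × 4 × 4 = 16
  FM-8: 1 × 3 × 3 = 9
RPN > 10: FM-1 (24), FM-2 (560), FM-3 (64), FM-4 (56), FM-5 (378), FM-6 (45), FM-7 (16).
Sum: 24 + 560 + 64 + 56 + 378 + 45 + 16 = 1143.

1143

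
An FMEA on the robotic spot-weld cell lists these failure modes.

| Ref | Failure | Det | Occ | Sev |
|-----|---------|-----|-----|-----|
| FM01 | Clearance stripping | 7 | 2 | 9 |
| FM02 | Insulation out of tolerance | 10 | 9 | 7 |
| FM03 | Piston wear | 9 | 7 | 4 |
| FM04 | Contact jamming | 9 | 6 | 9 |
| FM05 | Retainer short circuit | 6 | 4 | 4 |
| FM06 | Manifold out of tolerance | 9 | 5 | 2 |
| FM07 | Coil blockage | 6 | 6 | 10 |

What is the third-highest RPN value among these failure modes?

RPN = Severity × Occurrence × Detection:
  FM01: 9 × 2 × 7 = 126
  FM02: 7 × 9 × 10 = 630
  FM03: 4 × 7 × 9 = 252
  FM04: 9 × 6 × 9 = 486
  FM05: 4 × 4 × 6 = 96
  FM06: 2 × 5 × 9 = 90
  FM07: 10 × 6 × 6 = 360
Sorted descending: 630, 486, 360, 252, 126, 96, 90.
The third-highest RPN is 360 (FM07).

360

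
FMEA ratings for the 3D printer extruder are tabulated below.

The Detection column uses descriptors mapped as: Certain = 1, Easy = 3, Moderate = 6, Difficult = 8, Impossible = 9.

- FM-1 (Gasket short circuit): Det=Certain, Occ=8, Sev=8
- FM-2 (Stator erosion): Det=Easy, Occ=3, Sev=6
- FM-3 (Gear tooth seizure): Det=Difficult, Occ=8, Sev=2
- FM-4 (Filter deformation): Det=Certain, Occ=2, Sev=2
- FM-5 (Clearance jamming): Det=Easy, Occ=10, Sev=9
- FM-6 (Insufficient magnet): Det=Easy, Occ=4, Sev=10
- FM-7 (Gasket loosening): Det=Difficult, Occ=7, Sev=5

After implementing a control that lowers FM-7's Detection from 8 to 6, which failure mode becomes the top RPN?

FM-5

RPN = Severity × Occurrence × Detection:
  FM-1: 8 × 8 × 1 = 64
  FM-2: 6 × 3 × 3 = 54
  FM-3: 2 × 8 × 8 = 128
  FM-4: 2 × 2 × 1 = 4
  FM-5: 9 × 10 × 3 = 270
  FM-6: 10 × 4 × 3 = 120
  FM-7: 5 × 7 × 8 = 280
After action: FM-7 → 5 × 7 × 6 = 210.
Revised RPNs: FM-5=270, FM-7=210, FM-3=128, FM-6=120, FM-1=64, FM-2=54, FM-4=4.
Highest is now FM-5 (270).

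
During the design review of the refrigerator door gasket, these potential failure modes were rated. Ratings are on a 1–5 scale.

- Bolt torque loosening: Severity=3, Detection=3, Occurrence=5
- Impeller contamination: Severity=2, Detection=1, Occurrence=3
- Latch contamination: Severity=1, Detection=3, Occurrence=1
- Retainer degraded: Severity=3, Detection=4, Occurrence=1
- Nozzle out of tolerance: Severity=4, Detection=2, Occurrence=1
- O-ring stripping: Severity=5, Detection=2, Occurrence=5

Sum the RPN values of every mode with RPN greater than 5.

RPN = Severity × Occurrence × Detection:
  Bolt torque loosening: 3 × 5 × 3 = 45
  Impeller contamination: 2 × 3 × 1 = 6
  Latch contamination: 1 × 1 × 3 = 3
  Retainer degraded: 3 × 1 × 4 = 12
  Nozzle out of tolerance: 4 × 1 × 2 = 8
  O-ring stripping: 5 × 5 × 2 = 50
RPN > 5: Bolt torque loosening (45), Impeller contamination (6), Retainer degraded (12), Nozzle out of tolerance (8), O-ring stripping (50).
Sum: 45 + 6 + 12 + 8 + 50 = 121.

121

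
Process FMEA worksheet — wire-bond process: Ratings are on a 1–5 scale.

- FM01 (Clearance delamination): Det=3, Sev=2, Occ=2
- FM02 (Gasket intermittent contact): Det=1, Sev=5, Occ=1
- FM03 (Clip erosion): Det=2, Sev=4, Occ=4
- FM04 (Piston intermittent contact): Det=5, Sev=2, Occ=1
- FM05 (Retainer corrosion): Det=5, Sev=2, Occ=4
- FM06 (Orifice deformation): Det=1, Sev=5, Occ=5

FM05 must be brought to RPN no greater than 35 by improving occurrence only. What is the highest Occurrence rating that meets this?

FM05: S=2, O=4, D=5 → current RPN = 40.
Fixed product = 10. Need 10 × O ≤ 35, so O ≤ 35/10 = 3.50.
Maximum integer Occurrence rating = 3 (gives RPN 30; O=4 would give 40 > 35).

3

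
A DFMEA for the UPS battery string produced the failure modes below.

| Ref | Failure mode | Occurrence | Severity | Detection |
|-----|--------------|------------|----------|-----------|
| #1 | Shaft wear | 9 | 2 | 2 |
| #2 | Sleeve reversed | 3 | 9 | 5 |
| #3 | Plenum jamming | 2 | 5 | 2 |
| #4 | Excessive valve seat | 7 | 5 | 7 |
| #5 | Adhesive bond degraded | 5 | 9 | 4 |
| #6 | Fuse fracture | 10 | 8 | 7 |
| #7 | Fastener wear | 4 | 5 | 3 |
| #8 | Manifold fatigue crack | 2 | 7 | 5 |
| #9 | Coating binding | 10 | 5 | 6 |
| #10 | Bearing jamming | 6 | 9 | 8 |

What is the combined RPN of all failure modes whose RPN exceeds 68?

1922

RPN = Severity × Occurrence × Detection:
  #1: 2 × 9 × 2 = 36
  #2: 9 × 3 × 5 = 135
  #3: 5 × 2 × 2 = 20
  #4: 5 × 7 × 7 = 245
  #5: 9 × 5 × 4 = 180
  #6: 8 × 10 × 7 = 560
  #7: 5 × 4 × 3 = 60
  #8: 7 × 2 × 5 = 70
  #9: 5 × 10 × 6 = 300
  #10: 9 × 6 × 8 = 432
RPN > 68: #2 (135), #4 (245), #5 (180), #6 (560), #8 (70), #9 (300), #10 (432).
Sum: 135 + 245 + 180 + 560 + 70 + 300 + 432 = 1922.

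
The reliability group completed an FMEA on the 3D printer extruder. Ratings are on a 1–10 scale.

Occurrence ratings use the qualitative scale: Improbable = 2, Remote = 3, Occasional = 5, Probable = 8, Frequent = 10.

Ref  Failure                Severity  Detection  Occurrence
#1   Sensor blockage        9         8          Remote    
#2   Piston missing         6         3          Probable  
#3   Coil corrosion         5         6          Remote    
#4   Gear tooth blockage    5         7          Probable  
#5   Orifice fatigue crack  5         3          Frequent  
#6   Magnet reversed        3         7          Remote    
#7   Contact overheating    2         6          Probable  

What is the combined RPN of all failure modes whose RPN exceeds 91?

RPN = Severity × Occurrence × Detection:
  #1: 9 × 3 × 8 = 216
  #2: 6 × 8 × 3 = 144
  #3: 5 × 3 × 6 = 90
  #4: 5 × 8 × 7 = 280
  #5: 5 × 10 × 3 = 150
  #6: 3 × 3 × 7 = 63
  #7: 2 × 8 × 6 = 96
RPN > 91: #1 (216), #2 (144), #4 (280), #5 (150), #7 (96).
Sum: 216 + 144 + 280 + 150 + 96 = 886.

886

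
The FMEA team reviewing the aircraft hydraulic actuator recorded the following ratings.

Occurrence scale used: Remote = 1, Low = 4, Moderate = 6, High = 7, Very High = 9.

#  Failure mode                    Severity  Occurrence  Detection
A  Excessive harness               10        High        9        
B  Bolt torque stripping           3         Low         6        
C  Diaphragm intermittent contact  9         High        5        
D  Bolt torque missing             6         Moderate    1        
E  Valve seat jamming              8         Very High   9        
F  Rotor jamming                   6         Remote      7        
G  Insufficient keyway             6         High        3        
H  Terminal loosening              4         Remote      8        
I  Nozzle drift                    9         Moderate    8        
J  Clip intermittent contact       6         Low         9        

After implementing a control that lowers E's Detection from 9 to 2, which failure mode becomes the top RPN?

RPN = Severity × Occurrence × Detection:
  A: 10 × 7 × 9 = 630
  B: 3 × 4 × 6 = 72
  C: 9 × 7 × 5 = 315
  D: 6 × 6 × 1 = 36
  E: 8 × 9 × 9 = 648
  F: 6 × 1 × 7 = 42
  G: 6 × 7 × 3 = 126
  H: 4 × 1 × 8 = 32
  I: 9 × 6 × 8 = 432
  J: 6 × 4 × 9 = 216
After action: E → 8 × 9 × 2 = 144.
Revised RPNs: A=630, I=432, C=315, J=216, E=144, G=126, B=72, F=42, D=36, H=32.
Highest is now A (630).

A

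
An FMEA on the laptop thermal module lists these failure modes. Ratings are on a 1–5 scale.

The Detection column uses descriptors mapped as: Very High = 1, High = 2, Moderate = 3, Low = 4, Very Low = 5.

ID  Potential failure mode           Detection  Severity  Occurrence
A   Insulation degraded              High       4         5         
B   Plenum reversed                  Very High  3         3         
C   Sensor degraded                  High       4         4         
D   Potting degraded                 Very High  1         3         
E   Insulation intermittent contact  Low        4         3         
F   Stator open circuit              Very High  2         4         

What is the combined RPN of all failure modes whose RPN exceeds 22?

120

RPN = Severity × Occurrence × Detection:
  A: 4 × 5 × 2 = 40
  B: 3 × 3 × 1 = 9
  C: 4 × 4 × 2 = 32
  D: 1 × 3 × 1 = 3
  E: 4 × 3 × 4 = 48
  F: 2 × 4 × 1 = 8
RPN > 22: A (40), C (32), E (48).
Sum: 40 + 32 + 48 = 120.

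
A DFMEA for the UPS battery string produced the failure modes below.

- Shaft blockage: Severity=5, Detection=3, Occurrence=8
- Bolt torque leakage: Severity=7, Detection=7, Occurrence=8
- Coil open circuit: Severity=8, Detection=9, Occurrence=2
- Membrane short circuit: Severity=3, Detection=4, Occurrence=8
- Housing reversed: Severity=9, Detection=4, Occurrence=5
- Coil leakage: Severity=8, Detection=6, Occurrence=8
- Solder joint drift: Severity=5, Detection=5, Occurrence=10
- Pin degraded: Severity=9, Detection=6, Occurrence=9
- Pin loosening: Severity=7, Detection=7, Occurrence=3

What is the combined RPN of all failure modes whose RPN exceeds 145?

RPN = Severity × Occurrence × Detection:
  Shaft blockage: 5 × 8 × 3 = 120
  Bolt torque leakage: 7 × 8 × 7 = 392
  Coil open circuit: 8 × 2 × 9 = 144
  Membrane short circuit: 3 × 8 × 4 = 96
  Housing reversed: 9 × 5 × 4 = 180
  Coil leakage: 8 × 8 × 6 = 384
  Solder joint drift: 5 × 10 × 5 = 250
  Pin degraded: 9 × 9 × 6 = 486
  Pin loosening: 7 × 3 × 7 = 147
RPN > 145: Bolt torque leakage (392), Housing reversed (180), Coil leakage (384), Solder joint drift (250), Pin degraded (486), Pin loosening (147).
Sum: 392 + 180 + 384 + 250 + 486 + 147 = 1839.

1839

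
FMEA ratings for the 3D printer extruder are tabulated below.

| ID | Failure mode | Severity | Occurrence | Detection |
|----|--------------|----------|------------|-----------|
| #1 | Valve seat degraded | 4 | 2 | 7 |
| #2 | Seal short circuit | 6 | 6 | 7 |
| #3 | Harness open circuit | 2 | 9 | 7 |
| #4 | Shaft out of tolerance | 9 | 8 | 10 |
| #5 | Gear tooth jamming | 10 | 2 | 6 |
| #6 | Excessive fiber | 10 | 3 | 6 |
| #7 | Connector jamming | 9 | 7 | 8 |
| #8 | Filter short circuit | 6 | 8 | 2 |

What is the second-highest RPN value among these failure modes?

RPN = Severity × Occurrence × Detection:
  #1: 4 × 2 × 7 = 56
  #2: 6 × 6 × 7 = 252
  #3: 2 × 9 × 7 = 126
  #4: 9 × 8 × 10 = 720
  #5: 10 × 2 × 6 = 120
  #6: 10 × 3 × 6 = 180
  #7: 9 × 7 × 8 = 504
  #8: 6 × 8 × 2 = 96
Sorted descending: 720, 504, 252, 180, 126, 120, 96, 56.
The second-highest RPN is 504 (#7).

504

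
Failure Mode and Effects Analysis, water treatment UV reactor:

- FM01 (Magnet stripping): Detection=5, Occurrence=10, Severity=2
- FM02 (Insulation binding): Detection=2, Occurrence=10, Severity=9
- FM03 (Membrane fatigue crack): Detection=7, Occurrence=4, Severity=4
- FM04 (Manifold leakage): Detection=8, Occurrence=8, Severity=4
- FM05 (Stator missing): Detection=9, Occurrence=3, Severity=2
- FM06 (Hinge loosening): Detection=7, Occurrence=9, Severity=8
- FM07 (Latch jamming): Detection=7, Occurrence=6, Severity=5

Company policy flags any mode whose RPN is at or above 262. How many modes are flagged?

1

RPN = Severity × Occurrence × Detection:
  FM01: 2 × 10 × 5 = 100
  FM02: 9 × 10 × 2 = 180
  FM03: 4 × 4 × 7 = 112
  FM04: 4 × 8 × 8 = 256
  FM05: 2 × 3 × 9 = 54
  FM06: 8 × 9 × 7 = 504
  FM07: 5 × 6 × 7 = 210
Modes with RPN ≥ 262: FM06 (504) → 1.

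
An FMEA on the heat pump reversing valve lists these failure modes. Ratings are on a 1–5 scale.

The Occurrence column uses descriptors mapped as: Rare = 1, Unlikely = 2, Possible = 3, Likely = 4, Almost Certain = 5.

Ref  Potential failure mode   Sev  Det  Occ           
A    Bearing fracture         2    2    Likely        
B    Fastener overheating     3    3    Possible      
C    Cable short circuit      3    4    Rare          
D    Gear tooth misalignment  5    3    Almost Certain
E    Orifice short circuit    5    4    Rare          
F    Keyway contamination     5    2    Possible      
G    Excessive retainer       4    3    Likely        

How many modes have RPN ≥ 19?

RPN = Severity × Occurrence × Detection:
  A: 2 × 4 × 2 = 16
  B: 3 × 3 × 3 = 27
  C: 3 × 1 × 4 = 12
  D: 5 × 5 × 3 = 75
  E: 5 × 1 × 4 = 20
  F: 5 × 3 × 2 = 30
  G: 4 × 4 × 3 = 48
Modes with RPN ≥ 19: B (27), D (75), E (20), F (30), G (48) → 5.

5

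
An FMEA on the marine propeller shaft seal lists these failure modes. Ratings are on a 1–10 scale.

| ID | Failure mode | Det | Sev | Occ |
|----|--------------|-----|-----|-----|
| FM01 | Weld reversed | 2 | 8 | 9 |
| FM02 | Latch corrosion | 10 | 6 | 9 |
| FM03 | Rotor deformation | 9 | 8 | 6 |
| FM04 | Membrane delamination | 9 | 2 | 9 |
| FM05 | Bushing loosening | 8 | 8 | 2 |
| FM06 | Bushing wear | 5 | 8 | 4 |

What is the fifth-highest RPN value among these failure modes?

RPN = Severity × Occurrence × Detection:
  FM01: 8 × 9 × 2 = 144
  FM02: 6 × 9 × 10 = 540
  FM03: 8 × 6 × 9 = 432
  FM04: 2 × 9 × 9 = 162
  FM05: 8 × 2 × 8 = 128
  FM06: 8 × 4 × 5 = 160
Sorted descending: 540, 432, 162, 160, 144, 128.
The fifth-highest RPN is 144 (FM01).

144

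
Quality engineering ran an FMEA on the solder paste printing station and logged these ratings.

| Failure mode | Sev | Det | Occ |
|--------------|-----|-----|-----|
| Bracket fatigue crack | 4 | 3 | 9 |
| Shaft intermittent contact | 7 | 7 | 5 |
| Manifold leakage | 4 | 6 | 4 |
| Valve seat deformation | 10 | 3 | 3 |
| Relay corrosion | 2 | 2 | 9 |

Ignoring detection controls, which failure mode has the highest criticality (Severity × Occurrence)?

Bracket fatigue crack

Criticality = Severity × Occurrence:
  Bracket fatigue crack: 4 × 9 = 36
  Shaft intermittent contact: 7 × 5 = 35
  Manifold leakage: 4 × 4 = 16
  Valve seat deformation: 10 × 3 = 30
  Relay corrosion: 2 × 9 = 18
Highest criticality is 36 → Bracket fatigue crack.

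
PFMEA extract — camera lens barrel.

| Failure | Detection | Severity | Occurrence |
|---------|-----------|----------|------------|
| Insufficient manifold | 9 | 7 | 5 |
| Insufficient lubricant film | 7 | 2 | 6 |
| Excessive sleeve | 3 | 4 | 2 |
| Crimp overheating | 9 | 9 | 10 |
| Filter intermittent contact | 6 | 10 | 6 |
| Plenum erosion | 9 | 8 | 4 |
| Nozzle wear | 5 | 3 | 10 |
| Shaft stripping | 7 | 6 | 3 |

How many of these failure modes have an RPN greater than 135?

5

RPN = Severity × Occurrence × Detection:
  Insufficient manifold: 7 × 5 × 9 = 315
  Insufficient lubricant film: 2 × 6 × 7 = 84
  Excessive sleeve: 4 × 2 × 3 = 24
  Crimp overheating: 9 × 10 × 9 = 810
  Filter intermittent contact: 10 × 6 × 6 = 360
  Plenum erosion: 8 × 4 × 9 = 288
  Nozzle wear: 3 × 10 × 5 = 150
  Shaft stripping: 6 × 3 × 7 = 126
Modes with RPN > 135: Insufficient manifold (315), Crimp overheating (810), Filter intermittent contact (360), Plenum erosion (288), Nozzle wear (150) → 5.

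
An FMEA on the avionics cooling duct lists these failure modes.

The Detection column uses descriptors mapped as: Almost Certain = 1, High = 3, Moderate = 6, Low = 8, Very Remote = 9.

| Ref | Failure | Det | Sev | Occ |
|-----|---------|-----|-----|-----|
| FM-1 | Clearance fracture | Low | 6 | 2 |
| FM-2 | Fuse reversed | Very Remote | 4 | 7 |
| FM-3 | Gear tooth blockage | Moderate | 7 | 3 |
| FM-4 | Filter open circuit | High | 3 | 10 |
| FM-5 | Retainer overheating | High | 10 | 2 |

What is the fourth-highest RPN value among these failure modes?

RPN = Severity × Occurrence × Detection:
  FM-1: 6 × 2 × 8 = 96
  FM-2: 4 × 7 × 9 = 252
  FM-3: 7 × 3 × 6 = 126
  FM-4: 3 × 10 × 3 = 90
  FM-5: 10 × 2 × 3 = 60
Sorted descending: 252, 126, 96, 90, 60.
The fourth-highest RPN is 90 (FM-4).

90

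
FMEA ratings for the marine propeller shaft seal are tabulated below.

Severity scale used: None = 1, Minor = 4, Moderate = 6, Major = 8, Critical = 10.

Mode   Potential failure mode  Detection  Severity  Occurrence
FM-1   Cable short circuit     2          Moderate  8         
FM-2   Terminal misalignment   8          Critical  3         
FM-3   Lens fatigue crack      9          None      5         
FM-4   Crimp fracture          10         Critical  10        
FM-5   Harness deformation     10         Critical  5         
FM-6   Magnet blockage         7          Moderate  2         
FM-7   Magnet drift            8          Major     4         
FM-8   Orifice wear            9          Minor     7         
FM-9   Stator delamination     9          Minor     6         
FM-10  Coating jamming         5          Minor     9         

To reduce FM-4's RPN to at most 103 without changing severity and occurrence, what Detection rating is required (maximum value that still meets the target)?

FM-4: S=10, O=10, D=10 → current RPN = 1000.
Fixed product = 100. Need 100 × D ≤ 103, so D ≤ 103/100 = 1.03.
Maximum integer Detection rating = 1 (gives RPN 100; D=2 would give 200 > 103).

1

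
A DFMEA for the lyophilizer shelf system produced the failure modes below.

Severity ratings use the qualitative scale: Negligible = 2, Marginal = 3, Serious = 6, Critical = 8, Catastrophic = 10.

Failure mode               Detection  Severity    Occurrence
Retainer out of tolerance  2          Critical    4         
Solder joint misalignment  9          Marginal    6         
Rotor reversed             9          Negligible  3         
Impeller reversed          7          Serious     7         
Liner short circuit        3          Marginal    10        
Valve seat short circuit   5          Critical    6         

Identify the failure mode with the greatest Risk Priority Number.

RPN = Severity × Occurrence × Detection:
  Retainer out of tolerance: 8 × 4 × 2 = 64
  Solder joint misalignment: 3 × 6 × 9 = 162
  Rotor reversed: 2 × 3 × 9 = 54
  Impeller reversed: 6 × 7 × 7 = 294
  Liner short circuit: 3 × 10 × 3 = 90
  Valve seat short circuit: 8 × 6 × 5 = 240
Highest RPN is 294 → Impeller reversed.

Impeller reversed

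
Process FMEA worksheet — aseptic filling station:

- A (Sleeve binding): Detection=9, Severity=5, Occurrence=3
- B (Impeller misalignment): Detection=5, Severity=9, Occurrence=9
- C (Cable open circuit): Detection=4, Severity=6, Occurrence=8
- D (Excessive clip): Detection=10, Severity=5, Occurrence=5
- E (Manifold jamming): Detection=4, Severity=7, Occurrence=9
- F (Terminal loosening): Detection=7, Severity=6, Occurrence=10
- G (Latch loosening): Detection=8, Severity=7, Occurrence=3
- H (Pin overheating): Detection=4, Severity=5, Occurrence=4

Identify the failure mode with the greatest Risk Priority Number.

F

RPN = Severity × Occurrence × Detection:
  A: 5 × 3 × 9 = 135
  B: 9 × 9 × 5 = 405
  C: 6 × 8 × 4 = 192
  D: 5 × 5 × 10 = 250
  E: 7 × 9 × 4 = 252
  F: 6 × 10 × 7 = 420
  G: 7 × 3 × 8 = 168
  H: 5 × 4 × 4 = 80
Highest RPN is 420 → F.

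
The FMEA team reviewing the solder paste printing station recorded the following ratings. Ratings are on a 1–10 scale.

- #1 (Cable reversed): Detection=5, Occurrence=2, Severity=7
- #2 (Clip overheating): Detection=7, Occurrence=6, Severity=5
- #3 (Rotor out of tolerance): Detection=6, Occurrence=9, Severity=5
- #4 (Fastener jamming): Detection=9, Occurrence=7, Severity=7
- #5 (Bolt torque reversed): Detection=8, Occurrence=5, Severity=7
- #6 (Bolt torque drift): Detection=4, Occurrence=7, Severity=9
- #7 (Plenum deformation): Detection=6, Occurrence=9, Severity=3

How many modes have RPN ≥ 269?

RPN = Severity × Occurrence × Detection:
  #1: 7 × 2 × 5 = 70
  #2: 5 × 6 × 7 = 210
  #3: 5 × 9 × 6 = 270
  #4: 7 × 7 × 9 = 441
  #5: 7 × 5 × 8 = 280
  #6: 9 × 7 × 4 = 252
  #7: 3 × 9 × 6 = 162
Modes with RPN ≥ 269: #3 (270), #4 (441), #5 (280) → 3.

3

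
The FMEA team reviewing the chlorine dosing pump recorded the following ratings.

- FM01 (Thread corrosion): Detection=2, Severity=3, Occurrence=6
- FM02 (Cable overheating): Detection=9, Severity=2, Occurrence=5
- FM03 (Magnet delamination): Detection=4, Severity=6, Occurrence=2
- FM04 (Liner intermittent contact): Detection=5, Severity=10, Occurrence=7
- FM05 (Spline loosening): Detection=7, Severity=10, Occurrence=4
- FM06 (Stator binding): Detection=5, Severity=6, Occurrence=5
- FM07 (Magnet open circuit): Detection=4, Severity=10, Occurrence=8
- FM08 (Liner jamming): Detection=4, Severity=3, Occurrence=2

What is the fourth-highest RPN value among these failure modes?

RPN = Severity × Occurrence × Detection:
  FM01: 3 × 6 × 2 = 36
  FM02: 2 × 5 × 9 = 90
  FM03: 6 × 2 × 4 = 48
  FM04: 10 × 7 × 5 = 350
  FM05: 10 × 4 × 7 = 280
  FM06: 6 × 5 × 5 = 150
  FM07: 10 × 8 × 4 = 320
  FM08: 3 × 2 × 4 = 24
Sorted descending: 350, 320, 280, 150, 90, 48, 36, 24.
The fourth-highest RPN is 150 (FM06).

150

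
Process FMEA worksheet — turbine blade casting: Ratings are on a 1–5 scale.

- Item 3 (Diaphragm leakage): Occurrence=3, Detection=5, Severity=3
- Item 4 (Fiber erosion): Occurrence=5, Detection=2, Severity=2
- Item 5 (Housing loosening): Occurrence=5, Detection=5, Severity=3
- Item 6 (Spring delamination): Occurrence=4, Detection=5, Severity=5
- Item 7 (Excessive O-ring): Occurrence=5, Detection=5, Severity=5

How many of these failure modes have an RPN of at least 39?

RPN = Severity × Occurrence × Detection:
  Item 3: 3 × 3 × 5 = 45
  Item 4: 2 × 5 × 2 = 20
  Item 5: 3 × 5 × 5 = 75
  Item 6: 5 × 4 × 5 = 100
  Item 7: 5 × 5 × 5 = 125
Modes with RPN ≥ 39: Item 3 (45), Item 5 (75), Item 6 (100), Item 7 (125) → 4.

4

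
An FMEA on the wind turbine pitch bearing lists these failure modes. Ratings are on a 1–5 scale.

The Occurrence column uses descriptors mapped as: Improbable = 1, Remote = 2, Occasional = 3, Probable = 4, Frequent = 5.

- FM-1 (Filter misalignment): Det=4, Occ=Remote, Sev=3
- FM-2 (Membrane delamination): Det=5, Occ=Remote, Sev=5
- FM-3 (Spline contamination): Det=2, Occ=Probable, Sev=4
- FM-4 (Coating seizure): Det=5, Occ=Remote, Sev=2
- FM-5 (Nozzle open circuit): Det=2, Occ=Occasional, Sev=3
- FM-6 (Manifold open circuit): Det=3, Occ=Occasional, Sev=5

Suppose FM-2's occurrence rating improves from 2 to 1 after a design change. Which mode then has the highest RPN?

RPN = Severity × Occurrence × Detection:
  FM-1: 3 × 2 × 4 = 24
  FM-2: 5 × 2 × 5 = 50
  FM-3: 4 × 4 × 2 = 32
  FM-4: 2 × 2 × 5 = 20
  FM-5: 3 × 3 × 2 = 18
  FM-6: 5 × 3 × 3 = 45
After action: FM-2 → 5 × 1 × 5 = 25.
Revised RPNs: FM-6=45, FM-3=32, FM-2=25, FM-1=24, FM-4=20, FM-5=18.
Highest is now FM-6 (45).

FM-6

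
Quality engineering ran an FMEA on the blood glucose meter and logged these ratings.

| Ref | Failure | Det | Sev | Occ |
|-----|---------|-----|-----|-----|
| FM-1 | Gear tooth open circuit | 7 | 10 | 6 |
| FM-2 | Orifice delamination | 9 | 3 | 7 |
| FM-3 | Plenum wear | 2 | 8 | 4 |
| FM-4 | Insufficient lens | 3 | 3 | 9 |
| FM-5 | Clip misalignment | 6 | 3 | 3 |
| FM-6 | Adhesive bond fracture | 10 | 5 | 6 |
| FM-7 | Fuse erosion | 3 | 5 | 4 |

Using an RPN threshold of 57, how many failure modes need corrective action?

RPN = Severity × Occurrence × Detection:
  FM-1: 10 × 6 × 7 = 420
  FM-2: 3 × 7 × 9 = 189
  FM-3: 8 × 4 × 2 = 64
  FM-4: 3 × 9 × 3 = 81
  FM-5: 3 × 3 × 6 = 54
  FM-6: 5 × 6 × 10 = 300
  FM-7: 5 × 4 × 3 = 60
Modes with RPN ≥ 57: FM-1 (420), FM-2 (189), FM-3 (64), FM-4 (81), FM-6 (300), FM-7 (60) → 6.

6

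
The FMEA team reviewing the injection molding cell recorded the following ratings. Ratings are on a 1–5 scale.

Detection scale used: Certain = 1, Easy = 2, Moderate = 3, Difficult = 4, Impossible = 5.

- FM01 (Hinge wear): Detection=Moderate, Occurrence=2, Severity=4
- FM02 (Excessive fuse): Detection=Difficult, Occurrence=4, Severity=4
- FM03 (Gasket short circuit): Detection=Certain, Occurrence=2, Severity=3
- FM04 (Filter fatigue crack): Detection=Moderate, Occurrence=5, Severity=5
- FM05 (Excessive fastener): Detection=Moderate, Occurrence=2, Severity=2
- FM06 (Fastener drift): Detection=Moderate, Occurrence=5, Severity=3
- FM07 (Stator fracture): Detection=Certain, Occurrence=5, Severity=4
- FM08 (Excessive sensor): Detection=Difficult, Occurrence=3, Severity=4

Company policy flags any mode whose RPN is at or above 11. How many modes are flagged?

7

RPN = Severity × Occurrence × Detection:
  FM01: 4 × 2 × 3 = 24
  FM02: 4 × 4 × 4 = 64
  FM03: 3 × 2 × 1 = 6
  FM04: 5 × 5 × 3 = 75
  FM05: 2 × 2 × 3 = 12
  FM06: 3 × 5 × 3 = 45
  FM07: 4 × 5 × 1 = 20
  FM08: 4 × 3 × 4 = 48
Modes with RPN ≥ 11: FM01 (24), FM02 (64), FM04 (75), FM05 (12), FM06 (45), FM07 (20), FM08 (48) → 7.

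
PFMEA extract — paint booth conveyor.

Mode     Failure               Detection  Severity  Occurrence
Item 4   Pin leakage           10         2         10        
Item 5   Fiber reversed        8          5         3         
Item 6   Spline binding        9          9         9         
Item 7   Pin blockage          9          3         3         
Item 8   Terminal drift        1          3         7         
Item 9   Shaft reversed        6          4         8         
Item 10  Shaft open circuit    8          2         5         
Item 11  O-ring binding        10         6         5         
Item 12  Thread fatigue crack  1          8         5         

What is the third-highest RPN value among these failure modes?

RPN = Severity × Occurrence × Detection:
  Item 4: 2 × 10 × 10 = 200
  Item 5: 5 × 3 × 8 = 120
  Item 6: 9 × 9 × 9 = 729
  Item 7: 3 × 3 × 9 = 81
  Item 8: 3 × 7 × 1 = 21
  Item 9: 4 × 8 × 6 = 192
  Item 10: 2 × 5 × 8 = 80
  Item 11: 6 × 5 × 10 = 300
  Item 12: 8 × 5 × 1 = 40
Sorted descending: 729, 300, 200, 192, 120, 81, 80, 40, 21.
The third-highest RPN is 200 (Item 4).

200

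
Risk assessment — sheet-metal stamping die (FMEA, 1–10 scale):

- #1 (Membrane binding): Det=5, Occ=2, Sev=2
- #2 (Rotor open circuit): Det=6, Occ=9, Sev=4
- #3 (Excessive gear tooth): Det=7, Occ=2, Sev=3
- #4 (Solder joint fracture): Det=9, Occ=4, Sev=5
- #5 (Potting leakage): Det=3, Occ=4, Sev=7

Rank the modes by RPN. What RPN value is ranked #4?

RPN = Severity × Occurrence × Detection:
  #1: 2 × 2 × 5 = 20
  #2: 4 × 9 × 6 = 216
  #3: 3 × 2 × 7 = 42
  #4: 5 × 4 × 9 = 180
  #5: 7 × 4 × 3 = 84
Sorted descending: 216, 180, 84, 42, 20.
The fourth-highest RPN is 42 (#3).

42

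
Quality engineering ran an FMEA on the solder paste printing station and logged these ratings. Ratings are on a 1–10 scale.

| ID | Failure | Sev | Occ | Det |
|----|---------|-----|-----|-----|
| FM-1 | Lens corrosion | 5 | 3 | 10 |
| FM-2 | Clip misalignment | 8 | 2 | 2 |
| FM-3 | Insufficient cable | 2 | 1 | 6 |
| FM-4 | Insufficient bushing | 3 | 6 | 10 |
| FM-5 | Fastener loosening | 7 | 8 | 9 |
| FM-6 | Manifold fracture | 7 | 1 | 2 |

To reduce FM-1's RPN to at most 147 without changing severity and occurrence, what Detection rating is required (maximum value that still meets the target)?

9

FM-1: S=5, O=3, D=10 → current RPN = 150.
Fixed product = 15. Need 15 × D ≤ 147, so D ≤ 147/15 = 9.80.
Maximum integer Detection rating = 9 (gives RPN 135; D=10 would give 150 > 147).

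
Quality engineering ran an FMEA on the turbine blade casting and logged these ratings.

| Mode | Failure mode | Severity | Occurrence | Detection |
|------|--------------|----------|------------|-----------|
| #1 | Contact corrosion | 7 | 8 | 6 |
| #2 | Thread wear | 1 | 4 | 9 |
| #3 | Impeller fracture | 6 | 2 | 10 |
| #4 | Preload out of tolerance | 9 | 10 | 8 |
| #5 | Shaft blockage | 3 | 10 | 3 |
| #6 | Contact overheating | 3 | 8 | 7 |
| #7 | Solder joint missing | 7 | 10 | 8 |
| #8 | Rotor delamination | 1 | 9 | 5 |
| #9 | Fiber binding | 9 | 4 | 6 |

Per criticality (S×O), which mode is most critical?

Criticality = Severity × Occurrence:
  #1: 7 × 8 = 56
  #2: 1 × 4 = 4
  #3: 6 × 2 = 12
  #4: 9 × 10 = 90
  #5: 3 × 10 = 30
  #6: 3 × 8 = 24
  #7: 7 × 10 = 70
  #8: 1 × 9 = 9
  #9: 9 × 4 = 36
Highest criticality is 90 → #4.

#4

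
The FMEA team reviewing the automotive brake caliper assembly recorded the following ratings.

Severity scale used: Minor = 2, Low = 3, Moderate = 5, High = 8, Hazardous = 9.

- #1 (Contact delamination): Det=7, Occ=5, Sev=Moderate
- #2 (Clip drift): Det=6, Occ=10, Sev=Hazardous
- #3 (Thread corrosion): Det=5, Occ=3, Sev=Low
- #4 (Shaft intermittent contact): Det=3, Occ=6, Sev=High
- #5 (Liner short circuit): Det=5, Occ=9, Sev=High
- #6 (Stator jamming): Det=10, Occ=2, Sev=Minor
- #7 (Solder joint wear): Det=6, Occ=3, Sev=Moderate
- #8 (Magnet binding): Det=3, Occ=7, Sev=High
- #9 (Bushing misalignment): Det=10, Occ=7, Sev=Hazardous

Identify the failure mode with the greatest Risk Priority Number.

RPN = Severity × Occurrence × Detection:
  #1: 5 × 5 × 7 = 175
  #2: 9 × 10 × 6 = 540
  #3: 3 × 3 × 5 = 45
  #4: 8 × 6 × 3 = 144
  #5: 8 × 9 × 5 = 360
  #6: 2 × 2 × 10 = 40
  #7: 5 × 3 × 6 = 90
  #8: 8 × 7 × 3 = 168
  #9: 9 × 7 × 10 = 630
Highest RPN is 630 → #9.

#9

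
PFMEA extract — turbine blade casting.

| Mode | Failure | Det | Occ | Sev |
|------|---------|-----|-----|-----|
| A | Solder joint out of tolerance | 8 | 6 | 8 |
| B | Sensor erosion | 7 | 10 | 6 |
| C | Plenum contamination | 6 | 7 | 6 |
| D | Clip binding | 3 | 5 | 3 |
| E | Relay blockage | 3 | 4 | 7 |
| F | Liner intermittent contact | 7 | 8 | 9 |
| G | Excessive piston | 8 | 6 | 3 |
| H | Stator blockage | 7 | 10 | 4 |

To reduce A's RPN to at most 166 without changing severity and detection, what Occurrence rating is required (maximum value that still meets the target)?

2

A: S=8, O=6, D=8 → current RPN = 384.
Fixed product = 64. Need 64 × O ≤ 166, so O ≤ 166/64 = 2.59.
Maximum integer Occurrence rating = 2 (gives RPN 128; O=3 would give 192 > 166).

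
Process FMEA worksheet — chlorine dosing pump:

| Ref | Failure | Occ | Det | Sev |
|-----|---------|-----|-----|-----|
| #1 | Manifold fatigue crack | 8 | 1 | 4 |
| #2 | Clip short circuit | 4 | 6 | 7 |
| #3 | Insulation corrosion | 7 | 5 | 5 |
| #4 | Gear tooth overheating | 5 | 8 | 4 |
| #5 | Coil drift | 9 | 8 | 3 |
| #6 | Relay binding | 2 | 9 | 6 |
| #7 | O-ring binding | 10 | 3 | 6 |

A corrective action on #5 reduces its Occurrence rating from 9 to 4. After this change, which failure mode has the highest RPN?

RPN = Severity × Occurrence × Detection:
  #1: 4 × 8 × 1 = 32
  #2: 7 × 4 × 6 = 168
  #3: 5 × 7 × 5 = 175
  #4: 4 × 5 × 8 = 160
  #5: 3 × 9 × 8 = 216
  #6: 6 × 2 × 9 = 108
  #7: 6 × 10 × 3 = 180
After action: #5 → 3 × 4 × 8 = 96.
Revised RPNs: #7=180, #3=175, #2=168, #4=160, #6=108, #5=96, #1=32.
Highest is now #7 (180).

#7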